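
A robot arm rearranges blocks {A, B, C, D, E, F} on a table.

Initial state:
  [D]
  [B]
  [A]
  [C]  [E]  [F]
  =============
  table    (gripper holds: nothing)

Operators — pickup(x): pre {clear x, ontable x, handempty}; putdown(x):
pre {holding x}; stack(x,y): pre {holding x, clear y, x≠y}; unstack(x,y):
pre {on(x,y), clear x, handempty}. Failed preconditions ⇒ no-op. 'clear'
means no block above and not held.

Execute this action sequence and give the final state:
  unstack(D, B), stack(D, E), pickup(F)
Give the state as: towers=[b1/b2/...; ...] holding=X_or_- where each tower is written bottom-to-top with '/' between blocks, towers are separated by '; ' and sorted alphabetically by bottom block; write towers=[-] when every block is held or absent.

towers=[C/A/B; E/D] holding=F

step 1 (unstack(D, B)): towers=[C/A/B; E; F] holding=D
step 2 (stack(D, E)): towers=[C/A/B; E/D; F] holding=-
step 3 (pickup(F)): towers=[C/A/B; E/D] holding=F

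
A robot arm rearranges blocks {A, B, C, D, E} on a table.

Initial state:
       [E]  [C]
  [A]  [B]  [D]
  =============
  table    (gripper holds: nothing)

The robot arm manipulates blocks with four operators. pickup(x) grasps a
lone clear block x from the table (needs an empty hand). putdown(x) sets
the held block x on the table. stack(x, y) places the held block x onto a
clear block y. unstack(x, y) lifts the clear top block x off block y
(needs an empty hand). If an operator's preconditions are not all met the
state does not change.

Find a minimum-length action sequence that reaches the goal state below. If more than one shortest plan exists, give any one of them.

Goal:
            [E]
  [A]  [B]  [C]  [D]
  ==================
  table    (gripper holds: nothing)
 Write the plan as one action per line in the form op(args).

step 1 (unstack(C, D)): towers=[A; B/E; D] holding=C
step 2 (putdown(C)): towers=[A; B/E; C; D] holding=-
step 3 (unstack(E, B)): towers=[A; B; C; D] holding=E
step 4 (stack(E, C)): towers=[A; B; C/E; D] holding=-
goal check: towers=[A; B; C/E; D] holding=- — reached (length 4, optimal by BFS)

unstack(C, D)
putdown(C)
unstack(E, B)
stack(E, C)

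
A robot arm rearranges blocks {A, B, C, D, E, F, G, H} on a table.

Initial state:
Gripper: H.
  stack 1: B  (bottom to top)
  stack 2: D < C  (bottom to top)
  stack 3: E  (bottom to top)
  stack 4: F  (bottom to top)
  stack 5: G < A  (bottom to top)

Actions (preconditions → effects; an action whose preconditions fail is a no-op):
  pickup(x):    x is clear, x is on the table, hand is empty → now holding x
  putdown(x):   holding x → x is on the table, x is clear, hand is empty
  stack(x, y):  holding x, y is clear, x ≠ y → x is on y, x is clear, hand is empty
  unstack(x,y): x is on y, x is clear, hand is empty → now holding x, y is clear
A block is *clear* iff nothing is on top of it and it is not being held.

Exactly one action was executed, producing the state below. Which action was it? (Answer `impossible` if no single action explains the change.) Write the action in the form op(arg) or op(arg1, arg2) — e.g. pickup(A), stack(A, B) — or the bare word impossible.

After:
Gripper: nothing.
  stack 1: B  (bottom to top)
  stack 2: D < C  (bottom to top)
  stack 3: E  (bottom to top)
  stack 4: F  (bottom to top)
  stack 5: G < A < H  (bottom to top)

target: towers=[B; D/C; E; F; G/A/H] holding=-
        putdown(H) → towers=[B; D/C; E; F; G/A; H] holding=-
       stack(H, A) → towers=[B; D/C; E; F; G/A/H] holding=-  ← match
       stack(H, E) → towers=[B; D/C; E/H; F; G/A] holding=-
       stack(H, B) → towers=[B/H; D/C; E; F; G/A] holding=-
       stack(H, F) → towers=[B; D/C; E; F/H; G/A] holding=-
       stack(H, C) → towers=[B; D/C/H; E; F; G/A] holding=-

stack(H, A)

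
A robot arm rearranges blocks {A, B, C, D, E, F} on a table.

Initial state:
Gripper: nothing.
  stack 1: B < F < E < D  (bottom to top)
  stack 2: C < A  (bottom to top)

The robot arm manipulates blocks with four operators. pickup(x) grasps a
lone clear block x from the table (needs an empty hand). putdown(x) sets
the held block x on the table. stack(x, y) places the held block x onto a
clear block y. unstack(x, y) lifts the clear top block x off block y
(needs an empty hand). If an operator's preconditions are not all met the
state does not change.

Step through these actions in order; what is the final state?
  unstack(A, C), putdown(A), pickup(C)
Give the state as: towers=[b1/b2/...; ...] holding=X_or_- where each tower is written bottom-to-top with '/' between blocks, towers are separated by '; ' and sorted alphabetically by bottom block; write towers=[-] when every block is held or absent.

step 1 (unstack(A, C)): towers=[B/F/E/D; C] holding=A
step 2 (putdown(A)): towers=[A; B/F/E/D; C] holding=-
step 3 (pickup(C)): towers=[A; B/F/E/D] holding=C

towers=[A; B/F/E/D] holding=C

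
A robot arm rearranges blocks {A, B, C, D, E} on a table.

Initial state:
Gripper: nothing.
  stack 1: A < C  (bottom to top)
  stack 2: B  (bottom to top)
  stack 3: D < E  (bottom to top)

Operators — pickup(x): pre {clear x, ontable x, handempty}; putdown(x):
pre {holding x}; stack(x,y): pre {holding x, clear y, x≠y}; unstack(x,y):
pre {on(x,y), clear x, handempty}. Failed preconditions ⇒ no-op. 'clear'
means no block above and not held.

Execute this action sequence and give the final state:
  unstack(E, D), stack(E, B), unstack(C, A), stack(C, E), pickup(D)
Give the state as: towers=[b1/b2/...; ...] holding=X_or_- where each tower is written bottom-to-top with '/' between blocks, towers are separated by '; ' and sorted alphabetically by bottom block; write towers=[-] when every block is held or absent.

towers=[A; B/E/C] holding=D

step 1 (unstack(E, D)): towers=[A/C; B; D] holding=E
step 2 (stack(E, B)): towers=[A/C; B/E; D] holding=-
step 3 (unstack(C, A)): towers=[A; B/E; D] holding=C
step 4 (stack(C, E)): towers=[A; B/E/C; D] holding=-
step 5 (pickup(D)): towers=[A; B/E/C] holding=D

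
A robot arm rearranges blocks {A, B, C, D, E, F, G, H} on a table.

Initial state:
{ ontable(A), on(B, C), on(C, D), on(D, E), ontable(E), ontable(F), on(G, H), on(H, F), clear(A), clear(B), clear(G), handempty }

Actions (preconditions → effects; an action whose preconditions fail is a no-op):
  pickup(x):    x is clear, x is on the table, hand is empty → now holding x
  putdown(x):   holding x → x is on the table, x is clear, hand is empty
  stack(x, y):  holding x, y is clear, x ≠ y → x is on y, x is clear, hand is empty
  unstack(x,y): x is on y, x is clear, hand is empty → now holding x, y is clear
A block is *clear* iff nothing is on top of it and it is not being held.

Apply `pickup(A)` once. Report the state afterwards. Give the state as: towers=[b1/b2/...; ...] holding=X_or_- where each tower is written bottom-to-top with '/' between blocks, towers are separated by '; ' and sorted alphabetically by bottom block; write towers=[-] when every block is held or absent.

towers=[E/D/C/B; F/H/G] holding=A

before: towers=[A; E/D/C/B; F/H/G] holding=-
pre[pickup(A)]: clear(A) yes, ontable(A) yes, handempty yes
all met → apply pickup(A)
after:  towers=[E/D/C/B; F/H/G] holding=A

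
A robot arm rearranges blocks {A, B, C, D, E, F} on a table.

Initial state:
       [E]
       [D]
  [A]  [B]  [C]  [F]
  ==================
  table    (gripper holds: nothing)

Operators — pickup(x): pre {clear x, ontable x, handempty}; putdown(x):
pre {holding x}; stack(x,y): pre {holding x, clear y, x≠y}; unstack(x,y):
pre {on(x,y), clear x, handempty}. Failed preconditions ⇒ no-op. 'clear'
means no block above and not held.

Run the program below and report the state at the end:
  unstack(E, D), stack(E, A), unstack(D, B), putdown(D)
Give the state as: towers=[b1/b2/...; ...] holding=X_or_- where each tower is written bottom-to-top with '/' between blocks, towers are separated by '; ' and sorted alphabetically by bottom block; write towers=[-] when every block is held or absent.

towers=[A/E; B; C; D; F] holding=-

step 1 (unstack(E, D)): towers=[A; B/D; C; F] holding=E
step 2 (stack(E, A)): towers=[A/E; B/D; C; F] holding=-
step 3 (unstack(D, B)): towers=[A/E; B; C; F] holding=D
step 4 (putdown(D)): towers=[A/E; B; C; D; F] holding=-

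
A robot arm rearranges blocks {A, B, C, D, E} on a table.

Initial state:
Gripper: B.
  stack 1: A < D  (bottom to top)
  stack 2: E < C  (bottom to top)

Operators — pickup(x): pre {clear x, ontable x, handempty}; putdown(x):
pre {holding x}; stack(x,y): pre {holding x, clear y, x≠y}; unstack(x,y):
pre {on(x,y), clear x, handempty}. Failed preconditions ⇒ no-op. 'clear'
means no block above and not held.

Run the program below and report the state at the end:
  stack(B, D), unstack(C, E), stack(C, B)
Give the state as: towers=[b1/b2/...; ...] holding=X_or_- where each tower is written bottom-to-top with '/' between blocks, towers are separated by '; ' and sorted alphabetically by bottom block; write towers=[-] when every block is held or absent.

step 1 (stack(B, D)): towers=[A/D/B; E/C] holding=-
step 2 (unstack(C, E)): towers=[A/D/B; E] holding=C
step 3 (stack(C, B)): towers=[A/D/B/C; E] holding=-

towers=[A/D/B/C; E] holding=-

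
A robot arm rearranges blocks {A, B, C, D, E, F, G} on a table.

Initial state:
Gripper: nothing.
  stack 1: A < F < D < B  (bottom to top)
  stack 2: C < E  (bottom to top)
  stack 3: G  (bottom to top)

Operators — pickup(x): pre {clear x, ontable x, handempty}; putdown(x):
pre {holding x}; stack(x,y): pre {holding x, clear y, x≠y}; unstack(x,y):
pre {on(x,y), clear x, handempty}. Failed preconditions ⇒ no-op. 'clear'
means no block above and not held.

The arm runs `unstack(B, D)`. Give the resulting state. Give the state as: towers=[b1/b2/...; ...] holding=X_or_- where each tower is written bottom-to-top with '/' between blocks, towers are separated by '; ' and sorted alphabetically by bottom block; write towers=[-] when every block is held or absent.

towers=[A/F/D; C/E; G] holding=B

before: towers=[A/F/D/B; C/E; G] holding=-
pre[unstack(B, D)]: on(B,D) ok, clear(B) ok, handempty ok
all met → apply unstack(B, D)
after:  towers=[A/F/D; C/E; G] holding=B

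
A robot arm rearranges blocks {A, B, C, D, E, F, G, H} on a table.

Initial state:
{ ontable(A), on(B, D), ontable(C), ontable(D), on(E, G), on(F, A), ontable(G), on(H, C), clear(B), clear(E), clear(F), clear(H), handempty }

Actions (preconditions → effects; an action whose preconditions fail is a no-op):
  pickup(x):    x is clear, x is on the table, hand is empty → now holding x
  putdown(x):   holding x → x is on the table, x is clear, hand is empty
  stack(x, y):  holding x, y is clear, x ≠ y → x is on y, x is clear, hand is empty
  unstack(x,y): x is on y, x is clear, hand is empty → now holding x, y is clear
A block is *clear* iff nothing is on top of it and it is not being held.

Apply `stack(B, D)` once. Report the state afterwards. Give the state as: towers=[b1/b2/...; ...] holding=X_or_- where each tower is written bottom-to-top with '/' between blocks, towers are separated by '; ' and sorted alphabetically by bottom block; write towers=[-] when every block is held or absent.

before: towers=[A/F; C/H; D/B; G/E] holding=-
pre[stack(B, D)]: holding(B) fail, clear(D) fail, B≠D ok
holding(B), clear(D) unmet → stack(B, D) is a no-op
after:  towers=[A/F; C/H; D/B; G/E] holding=-

towers=[A/F; C/H; D/B; G/E] holding=-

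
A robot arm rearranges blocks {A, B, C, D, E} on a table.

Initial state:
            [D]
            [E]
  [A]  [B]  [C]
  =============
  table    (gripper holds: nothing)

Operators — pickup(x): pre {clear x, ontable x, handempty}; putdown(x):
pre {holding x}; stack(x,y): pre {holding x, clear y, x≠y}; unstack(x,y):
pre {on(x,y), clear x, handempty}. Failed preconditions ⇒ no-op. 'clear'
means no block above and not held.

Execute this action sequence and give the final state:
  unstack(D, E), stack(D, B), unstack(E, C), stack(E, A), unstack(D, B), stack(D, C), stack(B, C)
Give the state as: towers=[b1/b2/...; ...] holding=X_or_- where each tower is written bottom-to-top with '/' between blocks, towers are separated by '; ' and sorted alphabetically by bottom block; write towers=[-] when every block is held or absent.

step 1 (unstack(D, E)): towers=[A; B; C/E] holding=D
step 2 (stack(D, B)): towers=[A; B/D; C/E] holding=-
step 3 (unstack(E, C)): towers=[A; B/D; C] holding=E
step 4 (stack(E, A)): towers=[A/E; B/D; C] holding=-
step 5 (unstack(D, B)): towers=[A/E; B; C] holding=D
step 6 (stack(D, C)): towers=[A/E; B; C/D] holding=-
step 7 (stack(B, C)) [no-op]: towers=[A/E; B; C/D] holding=-

towers=[A/E; B; C/D] holding=-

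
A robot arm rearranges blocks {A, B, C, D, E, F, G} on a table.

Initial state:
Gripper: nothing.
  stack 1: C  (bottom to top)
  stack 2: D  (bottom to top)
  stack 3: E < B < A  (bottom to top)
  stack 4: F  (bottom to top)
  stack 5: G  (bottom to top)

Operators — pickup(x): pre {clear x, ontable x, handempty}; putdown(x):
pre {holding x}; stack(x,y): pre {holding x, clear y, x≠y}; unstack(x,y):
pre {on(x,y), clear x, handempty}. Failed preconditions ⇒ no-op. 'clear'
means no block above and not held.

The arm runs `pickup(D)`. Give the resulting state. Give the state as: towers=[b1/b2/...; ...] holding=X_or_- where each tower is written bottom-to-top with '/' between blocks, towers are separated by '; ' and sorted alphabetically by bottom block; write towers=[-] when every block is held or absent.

before: towers=[C; D; E/B/A; F; G] holding=-
pre[pickup(D)]: clear(D) ✓, ontable(D) ✓, handempty ✓
all met → apply pickup(D)
after:  towers=[C; E/B/A; F; G] holding=D

towers=[C; E/B/A; F; G] holding=D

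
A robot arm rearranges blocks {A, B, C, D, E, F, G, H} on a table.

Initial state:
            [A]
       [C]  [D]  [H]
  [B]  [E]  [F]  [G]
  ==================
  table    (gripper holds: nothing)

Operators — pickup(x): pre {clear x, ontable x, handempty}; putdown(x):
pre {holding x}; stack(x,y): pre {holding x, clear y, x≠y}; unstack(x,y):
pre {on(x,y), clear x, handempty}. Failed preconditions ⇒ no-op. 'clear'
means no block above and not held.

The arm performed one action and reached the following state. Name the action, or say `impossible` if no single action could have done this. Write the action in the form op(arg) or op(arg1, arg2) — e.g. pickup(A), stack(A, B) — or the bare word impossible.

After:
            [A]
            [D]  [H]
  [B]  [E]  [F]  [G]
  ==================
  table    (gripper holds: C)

unstack(C, E)

target: towers=[B; E; F/D/A; G/H] holding=C
     unstack(A, D) → towers=[B; E/C; F/D; G/H] holding=A
     unstack(H, G) → towers=[B; E/C; F/D/A; G] holding=H
         pickup(B) → towers=[E/C; F/D/A; G/H] holding=B
     unstack(C, E) → towers=[B; E; F/D/A; G/H] holding=C  ← match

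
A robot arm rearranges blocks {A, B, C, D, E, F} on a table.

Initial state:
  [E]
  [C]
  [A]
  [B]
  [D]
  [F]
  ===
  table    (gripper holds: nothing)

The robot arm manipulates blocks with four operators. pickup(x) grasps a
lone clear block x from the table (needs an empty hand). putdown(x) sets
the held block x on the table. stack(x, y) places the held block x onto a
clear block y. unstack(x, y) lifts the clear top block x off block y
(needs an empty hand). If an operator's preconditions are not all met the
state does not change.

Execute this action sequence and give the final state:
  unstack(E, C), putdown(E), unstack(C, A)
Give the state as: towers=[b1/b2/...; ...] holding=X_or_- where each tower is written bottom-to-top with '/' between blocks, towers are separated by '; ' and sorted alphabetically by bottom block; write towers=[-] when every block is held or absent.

towers=[E; F/D/B/A] holding=C

step 1 (unstack(E, C)): towers=[F/D/B/A/C] holding=E
step 2 (putdown(E)): towers=[E; F/D/B/A/C] holding=-
step 3 (unstack(C, A)): towers=[E; F/D/B/A] holding=C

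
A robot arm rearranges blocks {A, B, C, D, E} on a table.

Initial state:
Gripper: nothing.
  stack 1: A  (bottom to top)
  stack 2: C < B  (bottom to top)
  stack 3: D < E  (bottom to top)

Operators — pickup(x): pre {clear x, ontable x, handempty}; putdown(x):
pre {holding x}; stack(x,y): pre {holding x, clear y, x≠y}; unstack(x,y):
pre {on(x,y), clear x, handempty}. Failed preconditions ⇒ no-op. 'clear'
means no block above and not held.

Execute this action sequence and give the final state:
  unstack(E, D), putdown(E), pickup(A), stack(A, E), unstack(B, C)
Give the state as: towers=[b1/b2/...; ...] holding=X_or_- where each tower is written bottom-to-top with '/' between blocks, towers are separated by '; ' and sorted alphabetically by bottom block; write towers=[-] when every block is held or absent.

step 1 (unstack(E, D)): towers=[A; C/B; D] holding=E
step 2 (putdown(E)): towers=[A; C/B; D; E] holding=-
step 3 (pickup(A)): towers=[C/B; D; E] holding=A
step 4 (stack(A, E)): towers=[C/B; D; E/A] holding=-
step 5 (unstack(B, C)): towers=[C; D; E/A] holding=B

towers=[C; D; E/A] holding=B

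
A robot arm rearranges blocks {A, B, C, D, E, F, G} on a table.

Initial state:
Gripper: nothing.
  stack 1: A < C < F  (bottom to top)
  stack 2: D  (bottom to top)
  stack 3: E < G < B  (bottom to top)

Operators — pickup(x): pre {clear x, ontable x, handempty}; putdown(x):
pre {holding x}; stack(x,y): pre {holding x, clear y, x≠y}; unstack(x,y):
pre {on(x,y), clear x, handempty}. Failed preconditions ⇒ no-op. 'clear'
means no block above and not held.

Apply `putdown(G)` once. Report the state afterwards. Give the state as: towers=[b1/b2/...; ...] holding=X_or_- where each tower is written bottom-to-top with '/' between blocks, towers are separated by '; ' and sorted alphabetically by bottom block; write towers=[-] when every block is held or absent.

towers=[A/C/F; D; E/G/B] holding=-

before: towers=[A/C/F; D; E/G/B] holding=-
pre[putdown(G)]: holding(G) no
holding(G) unmet → putdown(G) is a no-op
after:  towers=[A/C/F; D; E/G/B] holding=-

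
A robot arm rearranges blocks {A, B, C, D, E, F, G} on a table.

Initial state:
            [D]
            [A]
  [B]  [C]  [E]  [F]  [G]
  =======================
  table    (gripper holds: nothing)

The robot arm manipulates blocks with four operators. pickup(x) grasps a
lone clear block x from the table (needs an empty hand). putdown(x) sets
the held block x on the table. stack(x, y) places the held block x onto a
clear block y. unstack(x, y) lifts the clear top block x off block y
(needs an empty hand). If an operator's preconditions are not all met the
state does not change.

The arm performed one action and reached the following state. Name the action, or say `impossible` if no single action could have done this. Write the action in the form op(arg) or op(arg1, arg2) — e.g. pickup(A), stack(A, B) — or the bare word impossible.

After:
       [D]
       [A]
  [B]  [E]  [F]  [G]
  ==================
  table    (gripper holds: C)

target: towers=[B; E/A/D; F; G] holding=C
         pickup(B) → towers=[C; E/A/D; F; G] holding=B
         pickup(F) → towers=[B; C; E/A/D; G] holding=F
         pickup(G) → towers=[B; C; E/A/D; F] holding=G
     unstack(D, A) → towers=[B; C; E/A; F; G] holding=D
         pickup(C) → towers=[B; E/A/D; F; G] holding=C  ← match

pickup(C)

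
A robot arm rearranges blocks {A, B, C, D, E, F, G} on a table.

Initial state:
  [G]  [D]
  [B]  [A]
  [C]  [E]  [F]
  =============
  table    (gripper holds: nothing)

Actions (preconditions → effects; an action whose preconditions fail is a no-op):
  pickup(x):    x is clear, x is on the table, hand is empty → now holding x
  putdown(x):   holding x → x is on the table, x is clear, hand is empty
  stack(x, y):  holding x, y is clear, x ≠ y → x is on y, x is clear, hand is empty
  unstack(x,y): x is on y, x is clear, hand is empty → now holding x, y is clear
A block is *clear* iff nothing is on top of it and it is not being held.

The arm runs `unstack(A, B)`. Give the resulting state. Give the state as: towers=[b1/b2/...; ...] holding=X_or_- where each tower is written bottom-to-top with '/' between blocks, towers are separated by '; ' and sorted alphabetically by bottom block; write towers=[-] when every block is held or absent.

towers=[C/B/G; E/A/D; F] holding=-

before: towers=[C/B/G; E/A/D; F] holding=-
pre[unstack(A, B)]: on(A,B) fail, clear(A) fail, handempty ok
on(A,B), clear(A) unmet → unstack(A, B) is a no-op
after:  towers=[C/B/G; E/A/D; F] holding=-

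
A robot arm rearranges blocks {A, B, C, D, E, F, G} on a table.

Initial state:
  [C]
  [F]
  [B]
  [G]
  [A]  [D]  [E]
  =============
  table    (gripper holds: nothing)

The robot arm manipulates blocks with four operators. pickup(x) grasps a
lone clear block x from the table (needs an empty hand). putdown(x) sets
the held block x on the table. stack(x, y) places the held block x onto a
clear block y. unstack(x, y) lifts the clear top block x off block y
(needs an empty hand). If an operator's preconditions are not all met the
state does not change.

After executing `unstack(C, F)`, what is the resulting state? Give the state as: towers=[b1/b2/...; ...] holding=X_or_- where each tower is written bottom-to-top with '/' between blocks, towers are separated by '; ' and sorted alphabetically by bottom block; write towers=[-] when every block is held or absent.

towers=[A/G/B/F; D; E] holding=C

before: towers=[A/G/B/F/C; D; E] holding=-
pre[unstack(C, F)]: on(C,F) yes, clear(C) yes, handempty yes
all met → apply unstack(C, F)
after:  towers=[A/G/B/F; D; E] holding=C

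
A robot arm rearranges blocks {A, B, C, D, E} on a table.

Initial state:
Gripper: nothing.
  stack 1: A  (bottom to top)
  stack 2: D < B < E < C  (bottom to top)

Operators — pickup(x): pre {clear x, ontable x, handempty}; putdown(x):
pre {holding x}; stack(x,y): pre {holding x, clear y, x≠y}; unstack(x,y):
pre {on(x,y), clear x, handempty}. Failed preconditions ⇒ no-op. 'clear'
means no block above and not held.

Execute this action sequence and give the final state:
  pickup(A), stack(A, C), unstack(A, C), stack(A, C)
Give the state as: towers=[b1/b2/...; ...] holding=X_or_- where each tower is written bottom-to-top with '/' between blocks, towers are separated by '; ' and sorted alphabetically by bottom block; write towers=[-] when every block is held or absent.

step 1 (pickup(A)): towers=[D/B/E/C] holding=A
step 2 (stack(A, C)): towers=[D/B/E/C/A] holding=-
step 3 (unstack(A, C)): towers=[D/B/E/C] holding=A
step 4 (stack(A, C)): towers=[D/B/E/C/A] holding=-

towers=[D/B/E/C/A] holding=-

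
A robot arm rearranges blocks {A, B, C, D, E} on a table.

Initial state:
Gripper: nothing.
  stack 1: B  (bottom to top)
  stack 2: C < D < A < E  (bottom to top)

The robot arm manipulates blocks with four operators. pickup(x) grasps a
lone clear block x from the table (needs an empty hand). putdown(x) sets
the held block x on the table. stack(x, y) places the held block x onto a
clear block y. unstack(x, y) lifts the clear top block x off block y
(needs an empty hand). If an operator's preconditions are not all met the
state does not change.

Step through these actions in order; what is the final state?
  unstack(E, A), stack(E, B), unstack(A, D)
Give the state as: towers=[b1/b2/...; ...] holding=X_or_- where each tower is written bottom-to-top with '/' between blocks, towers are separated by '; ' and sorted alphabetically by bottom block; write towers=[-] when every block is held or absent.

towers=[B/E; C/D] holding=A

step 1 (unstack(E, A)): towers=[B; C/D/A] holding=E
step 2 (stack(E, B)): towers=[B/E; C/D/A] holding=-
step 3 (unstack(A, D)): towers=[B/E; C/D] holding=A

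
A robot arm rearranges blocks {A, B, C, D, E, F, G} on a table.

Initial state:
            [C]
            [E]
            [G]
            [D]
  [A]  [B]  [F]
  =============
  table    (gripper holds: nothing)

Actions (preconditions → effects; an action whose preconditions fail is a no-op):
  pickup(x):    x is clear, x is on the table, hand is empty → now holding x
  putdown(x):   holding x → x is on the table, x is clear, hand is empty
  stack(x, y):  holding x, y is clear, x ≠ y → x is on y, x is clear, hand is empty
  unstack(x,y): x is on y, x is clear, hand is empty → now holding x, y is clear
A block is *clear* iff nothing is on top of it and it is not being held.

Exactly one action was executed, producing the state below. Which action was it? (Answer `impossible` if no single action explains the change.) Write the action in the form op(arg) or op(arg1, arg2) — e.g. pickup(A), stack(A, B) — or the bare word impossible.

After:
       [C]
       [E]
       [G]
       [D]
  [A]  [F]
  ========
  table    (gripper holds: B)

target: towers=[A; F/D/G/E/C] holding=B
         pickup(B) → towers=[A; F/D/G/E/C] holding=B  ← match
         pickup(A) → towers=[B; F/D/G/E/C] holding=A
     unstack(C, E) → towers=[A; B; F/D/G/E] holding=C

pickup(B)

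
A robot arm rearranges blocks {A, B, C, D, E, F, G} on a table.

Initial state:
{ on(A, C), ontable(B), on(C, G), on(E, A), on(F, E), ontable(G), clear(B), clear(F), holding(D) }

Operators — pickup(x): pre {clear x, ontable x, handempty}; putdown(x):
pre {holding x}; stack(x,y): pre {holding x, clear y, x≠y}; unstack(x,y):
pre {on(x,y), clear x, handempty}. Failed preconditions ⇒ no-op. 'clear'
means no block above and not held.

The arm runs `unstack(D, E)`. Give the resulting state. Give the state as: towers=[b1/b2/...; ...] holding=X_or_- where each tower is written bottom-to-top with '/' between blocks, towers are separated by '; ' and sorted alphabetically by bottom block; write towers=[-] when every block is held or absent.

before: towers=[B; G/C/A/E/F] holding=D
pre[unstack(D, E)]: on(D,E) fail, clear(D) fail, handempty fail
on(D,E), clear(D), handempty unmet → unstack(D, E) is a no-op
after:  towers=[B; G/C/A/E/F] holding=D

towers=[B; G/C/A/E/F] holding=D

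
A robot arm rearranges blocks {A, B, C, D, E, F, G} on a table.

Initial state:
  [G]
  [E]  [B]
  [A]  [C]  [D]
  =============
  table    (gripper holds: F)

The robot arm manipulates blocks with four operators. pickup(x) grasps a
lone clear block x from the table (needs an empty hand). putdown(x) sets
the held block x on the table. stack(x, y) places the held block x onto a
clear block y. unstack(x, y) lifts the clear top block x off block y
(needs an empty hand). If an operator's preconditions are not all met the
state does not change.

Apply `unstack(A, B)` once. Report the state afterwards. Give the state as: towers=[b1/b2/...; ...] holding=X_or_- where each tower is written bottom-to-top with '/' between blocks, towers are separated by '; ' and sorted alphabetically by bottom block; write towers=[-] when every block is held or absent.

before: towers=[A/E/G; C/B; D] holding=F
pre[unstack(A, B)]: on(A,B) no, clear(A) no, handempty no
on(A,B), clear(A), handempty unmet → unstack(A, B) is a no-op
after:  towers=[A/E/G; C/B; D] holding=F

towers=[A/E/G; C/B; D] holding=F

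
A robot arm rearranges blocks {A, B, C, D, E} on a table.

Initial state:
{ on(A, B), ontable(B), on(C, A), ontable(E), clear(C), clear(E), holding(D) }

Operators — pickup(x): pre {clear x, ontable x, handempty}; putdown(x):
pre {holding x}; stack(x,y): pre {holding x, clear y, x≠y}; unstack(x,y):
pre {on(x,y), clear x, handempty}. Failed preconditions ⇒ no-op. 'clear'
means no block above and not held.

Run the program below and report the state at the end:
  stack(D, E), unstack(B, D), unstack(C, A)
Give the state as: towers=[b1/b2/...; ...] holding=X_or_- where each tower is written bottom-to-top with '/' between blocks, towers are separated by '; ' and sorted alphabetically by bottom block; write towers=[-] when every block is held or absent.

towers=[B/A; E/D] holding=C

step 1 (stack(D, E)): towers=[B/A/C; E/D] holding=-
step 2 (unstack(B, D)) [no-op]: towers=[B/A/C; E/D] holding=-
step 3 (unstack(C, A)): towers=[B/A; E/D] holding=C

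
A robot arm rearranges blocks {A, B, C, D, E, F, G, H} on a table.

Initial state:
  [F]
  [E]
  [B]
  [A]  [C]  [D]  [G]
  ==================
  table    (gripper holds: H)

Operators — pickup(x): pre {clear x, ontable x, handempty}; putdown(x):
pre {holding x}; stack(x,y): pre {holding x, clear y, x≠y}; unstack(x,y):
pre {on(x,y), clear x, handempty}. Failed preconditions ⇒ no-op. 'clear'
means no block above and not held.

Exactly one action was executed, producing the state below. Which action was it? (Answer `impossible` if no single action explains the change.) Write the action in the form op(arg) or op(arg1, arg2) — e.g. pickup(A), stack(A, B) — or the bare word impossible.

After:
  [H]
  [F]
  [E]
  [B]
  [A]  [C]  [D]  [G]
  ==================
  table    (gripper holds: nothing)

target: towers=[A/B/E/F/H; C; D; G] holding=-
        putdown(H) → towers=[A/B/E/F; C; D; G; H] holding=-
       stack(H, G) → towers=[A/B/E/F; C; D; G/H] holding=-
       stack(H, F) → towers=[A/B/E/F/H; C; D; G] holding=-  ← match
       stack(H, D) → towers=[A/B/E/F; C; D/H; G] holding=-
       stack(H, C) → towers=[A/B/E/F; C/H; D; G] holding=-

stack(H, F)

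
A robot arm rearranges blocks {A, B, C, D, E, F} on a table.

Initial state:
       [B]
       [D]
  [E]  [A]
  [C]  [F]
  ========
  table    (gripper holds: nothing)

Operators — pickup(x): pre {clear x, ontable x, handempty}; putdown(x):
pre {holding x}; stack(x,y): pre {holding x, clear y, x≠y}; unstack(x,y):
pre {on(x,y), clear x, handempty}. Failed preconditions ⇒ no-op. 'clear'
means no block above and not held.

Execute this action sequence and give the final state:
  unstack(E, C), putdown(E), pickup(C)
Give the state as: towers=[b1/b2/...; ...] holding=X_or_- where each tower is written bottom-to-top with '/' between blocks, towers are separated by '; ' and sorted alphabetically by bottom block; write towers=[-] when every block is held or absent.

step 1 (unstack(E, C)): towers=[C; F/A/D/B] holding=E
step 2 (putdown(E)): towers=[C; E; F/A/D/B] holding=-
step 3 (pickup(C)): towers=[E; F/A/D/B] holding=C

towers=[E; F/A/D/B] holding=C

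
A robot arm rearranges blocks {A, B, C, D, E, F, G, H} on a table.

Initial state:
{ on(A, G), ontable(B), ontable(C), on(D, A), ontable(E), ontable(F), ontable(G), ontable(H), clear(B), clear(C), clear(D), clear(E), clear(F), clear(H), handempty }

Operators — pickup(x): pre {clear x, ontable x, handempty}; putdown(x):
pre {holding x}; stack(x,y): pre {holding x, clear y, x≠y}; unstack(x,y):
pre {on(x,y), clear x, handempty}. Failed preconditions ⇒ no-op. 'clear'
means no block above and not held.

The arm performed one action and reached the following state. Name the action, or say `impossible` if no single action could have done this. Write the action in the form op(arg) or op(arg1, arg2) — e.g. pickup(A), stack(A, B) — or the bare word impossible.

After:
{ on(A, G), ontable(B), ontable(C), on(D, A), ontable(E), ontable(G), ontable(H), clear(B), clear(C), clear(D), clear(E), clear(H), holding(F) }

target: towers=[B; C; E; G/A/D; H] holding=F
         pickup(E) → towers=[B; C; F; G/A/D; H] holding=E
         pickup(H) → towers=[B; C; E; F; G/A/D] holding=H
         pickup(B) → towers=[C; E; F; G/A/D; H] holding=B
         pickup(F) → towers=[B; C; E; G/A/D; H] holding=F  ← match
     unstack(D, A) → towers=[B; C; E; F; G/A; H] holding=D
         pickup(C) → towers=[B; E; F; G/A/D; H] holding=C

pickup(F)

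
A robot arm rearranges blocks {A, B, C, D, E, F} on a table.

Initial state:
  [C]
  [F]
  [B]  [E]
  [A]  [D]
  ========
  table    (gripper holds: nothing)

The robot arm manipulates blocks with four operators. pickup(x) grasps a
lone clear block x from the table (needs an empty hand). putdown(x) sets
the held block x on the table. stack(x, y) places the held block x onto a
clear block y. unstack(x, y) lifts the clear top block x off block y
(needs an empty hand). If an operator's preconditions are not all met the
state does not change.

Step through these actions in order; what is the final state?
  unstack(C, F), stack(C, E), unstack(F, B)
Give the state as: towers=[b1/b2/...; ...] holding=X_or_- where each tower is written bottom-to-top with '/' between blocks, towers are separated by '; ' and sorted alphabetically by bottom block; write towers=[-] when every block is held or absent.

step 1 (unstack(C, F)): towers=[A/B/F; D/E] holding=C
step 2 (stack(C, E)): towers=[A/B/F; D/E/C] holding=-
step 3 (unstack(F, B)): towers=[A/B; D/E/C] holding=F

towers=[A/B; D/E/C] holding=F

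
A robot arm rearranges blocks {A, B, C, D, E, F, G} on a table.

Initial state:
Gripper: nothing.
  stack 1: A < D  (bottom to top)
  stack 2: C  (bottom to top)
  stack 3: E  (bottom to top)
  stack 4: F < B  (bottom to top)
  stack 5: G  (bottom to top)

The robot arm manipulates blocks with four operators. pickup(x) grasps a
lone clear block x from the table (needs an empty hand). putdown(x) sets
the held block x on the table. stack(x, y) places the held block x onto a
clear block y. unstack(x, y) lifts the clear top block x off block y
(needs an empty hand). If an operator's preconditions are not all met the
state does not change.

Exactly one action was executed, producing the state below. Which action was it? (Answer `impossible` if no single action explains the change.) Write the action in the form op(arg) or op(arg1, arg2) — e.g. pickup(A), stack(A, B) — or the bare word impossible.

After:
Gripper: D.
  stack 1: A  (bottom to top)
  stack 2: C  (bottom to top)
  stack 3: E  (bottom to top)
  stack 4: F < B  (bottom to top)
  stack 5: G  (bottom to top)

target: towers=[A; C; E; F/B; G] holding=D
     unstack(B, F) → towers=[A/D; C; E; F; G] holding=B
         pickup(G) → towers=[A/D; C; E; F/B] holding=G
     unstack(D, A) → towers=[A; C; E; F/B; G] holding=D  ← match
         pickup(E) → towers=[A/D; C; F/B; G] holding=E
         pickup(C) → towers=[A/D; E; F/B; G] holding=C

unstack(D, A)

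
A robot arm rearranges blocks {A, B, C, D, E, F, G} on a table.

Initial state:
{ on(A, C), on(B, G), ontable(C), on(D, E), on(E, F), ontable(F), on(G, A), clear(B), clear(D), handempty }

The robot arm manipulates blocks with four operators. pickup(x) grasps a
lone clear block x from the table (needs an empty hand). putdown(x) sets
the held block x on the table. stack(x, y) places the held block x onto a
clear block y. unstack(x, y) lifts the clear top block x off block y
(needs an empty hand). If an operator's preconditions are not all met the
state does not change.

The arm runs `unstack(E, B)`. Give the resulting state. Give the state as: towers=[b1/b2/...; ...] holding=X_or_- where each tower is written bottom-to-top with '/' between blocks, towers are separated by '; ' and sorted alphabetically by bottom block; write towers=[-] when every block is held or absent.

towers=[C/A/G/B; F/E/D] holding=-

before: towers=[C/A/G/B; F/E/D] holding=-
pre[unstack(E, B)]: on(E,B) fail, clear(E) fail, handempty ok
on(E,B), clear(E) unmet → unstack(E, B) is a no-op
after:  towers=[C/A/G/B; F/E/D] holding=-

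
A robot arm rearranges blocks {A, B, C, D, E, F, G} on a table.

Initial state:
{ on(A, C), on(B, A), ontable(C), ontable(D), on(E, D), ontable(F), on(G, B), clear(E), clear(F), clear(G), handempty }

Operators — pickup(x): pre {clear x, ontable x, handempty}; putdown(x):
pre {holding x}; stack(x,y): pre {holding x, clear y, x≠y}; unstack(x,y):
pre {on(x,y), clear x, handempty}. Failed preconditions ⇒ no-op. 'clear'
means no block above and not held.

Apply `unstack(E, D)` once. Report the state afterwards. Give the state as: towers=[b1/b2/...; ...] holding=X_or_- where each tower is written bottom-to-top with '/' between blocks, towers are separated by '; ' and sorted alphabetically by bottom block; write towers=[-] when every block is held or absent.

towers=[C/A/B/G; D; F] holding=E

before: towers=[C/A/B/G; D/E; F] holding=-
pre[unstack(E, D)]: on(E,D) ok, clear(E) ok, handempty ok
all met → apply unstack(E, D)
after:  towers=[C/A/B/G; D; F] holding=E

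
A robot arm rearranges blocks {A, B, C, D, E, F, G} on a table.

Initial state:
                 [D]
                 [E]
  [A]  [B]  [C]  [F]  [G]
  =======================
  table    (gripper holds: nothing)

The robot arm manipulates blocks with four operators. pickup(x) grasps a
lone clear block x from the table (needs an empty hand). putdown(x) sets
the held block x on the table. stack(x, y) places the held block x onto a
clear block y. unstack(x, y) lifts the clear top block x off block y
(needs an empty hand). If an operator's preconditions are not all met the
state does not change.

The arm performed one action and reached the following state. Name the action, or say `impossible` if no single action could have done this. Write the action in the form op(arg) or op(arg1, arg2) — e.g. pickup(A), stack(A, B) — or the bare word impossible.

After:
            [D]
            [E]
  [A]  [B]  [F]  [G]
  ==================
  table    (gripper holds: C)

target: towers=[A; B; F/E/D; G] holding=C
         pickup(B) → towers=[A; C; F/E/D; G] holding=B
         pickup(G) → towers=[A; B; C; F/E/D] holding=G
     unstack(D, E) → towers=[A; B; C; F/E; G] holding=D
         pickup(A) → towers=[B; C; F/E/D; G] holding=A
         pickup(C) → towers=[A; B; F/E/D; G] holding=C  ← match

pickup(C)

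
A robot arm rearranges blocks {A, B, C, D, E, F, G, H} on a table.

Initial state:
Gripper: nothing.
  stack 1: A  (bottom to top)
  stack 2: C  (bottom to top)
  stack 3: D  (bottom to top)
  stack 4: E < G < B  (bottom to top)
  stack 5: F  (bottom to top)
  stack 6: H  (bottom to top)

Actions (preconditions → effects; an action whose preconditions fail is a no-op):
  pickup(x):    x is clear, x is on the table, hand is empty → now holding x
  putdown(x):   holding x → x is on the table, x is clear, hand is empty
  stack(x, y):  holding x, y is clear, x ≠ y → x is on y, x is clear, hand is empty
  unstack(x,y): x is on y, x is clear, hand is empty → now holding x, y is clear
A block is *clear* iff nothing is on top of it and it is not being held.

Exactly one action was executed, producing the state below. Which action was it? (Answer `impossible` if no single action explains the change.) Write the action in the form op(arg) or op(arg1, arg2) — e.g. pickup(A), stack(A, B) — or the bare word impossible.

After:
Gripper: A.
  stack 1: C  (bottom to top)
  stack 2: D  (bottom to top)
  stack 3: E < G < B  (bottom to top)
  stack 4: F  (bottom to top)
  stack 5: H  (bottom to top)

target: towers=[C; D; E/G/B; F; H] holding=A
         pickup(A) → towers=[C; D; E/G/B; F; H] holding=A  ← match
         pickup(H) → towers=[A; C; D; E/G/B; F] holding=H
     unstack(B, G) → towers=[A; C; D; E/G; F; H] holding=B
         pickup(F) → towers=[A; C; D; E/G/B; H] holding=F
         pickup(D) → towers=[A; C; E/G/B; F; H] holding=D
         pickup(C) → towers=[A; D; E/G/B; F; H] holding=C

pickup(A)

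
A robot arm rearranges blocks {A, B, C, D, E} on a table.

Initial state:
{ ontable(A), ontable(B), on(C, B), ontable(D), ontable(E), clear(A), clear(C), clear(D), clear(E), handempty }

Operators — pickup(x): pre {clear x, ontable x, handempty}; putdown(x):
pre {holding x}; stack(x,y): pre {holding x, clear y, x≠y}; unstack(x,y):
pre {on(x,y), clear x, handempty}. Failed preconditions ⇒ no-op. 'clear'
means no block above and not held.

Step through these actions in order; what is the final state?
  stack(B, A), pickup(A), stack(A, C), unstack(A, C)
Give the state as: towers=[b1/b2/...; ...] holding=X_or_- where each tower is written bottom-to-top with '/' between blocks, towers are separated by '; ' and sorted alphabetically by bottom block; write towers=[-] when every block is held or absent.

towers=[B/C; D; E] holding=A

step 1 (stack(B, A)) [no-op]: towers=[A; B/C; D; E] holding=-
step 2 (pickup(A)): towers=[B/C; D; E] holding=A
step 3 (stack(A, C)): towers=[B/C/A; D; E] holding=-
step 4 (unstack(A, C)): towers=[B/C; D; E] holding=A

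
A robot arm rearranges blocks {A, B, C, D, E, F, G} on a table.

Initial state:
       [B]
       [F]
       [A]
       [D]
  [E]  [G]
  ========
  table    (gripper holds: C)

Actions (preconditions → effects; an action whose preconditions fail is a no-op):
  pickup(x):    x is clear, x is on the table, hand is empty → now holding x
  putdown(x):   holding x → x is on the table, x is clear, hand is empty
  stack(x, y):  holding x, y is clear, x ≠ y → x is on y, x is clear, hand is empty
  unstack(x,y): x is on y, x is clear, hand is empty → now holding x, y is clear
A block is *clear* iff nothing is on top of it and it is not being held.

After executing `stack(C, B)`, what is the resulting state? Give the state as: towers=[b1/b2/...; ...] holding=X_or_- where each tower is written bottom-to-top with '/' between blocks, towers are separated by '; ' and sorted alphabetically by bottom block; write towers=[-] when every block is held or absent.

towers=[E; G/D/A/F/B/C] holding=-

before: towers=[E; G/D/A/F/B] holding=C
pre[stack(C, B)]: holding(C) ok, clear(B) ok, C≠B ok
all met → apply stack(C, B)
after:  towers=[E; G/D/A/F/B/C] holding=-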